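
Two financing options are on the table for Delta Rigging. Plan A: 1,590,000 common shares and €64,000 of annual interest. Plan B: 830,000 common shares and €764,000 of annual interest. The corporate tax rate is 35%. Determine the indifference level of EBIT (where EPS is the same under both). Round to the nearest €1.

€1,528,474

Set EPS_A = EPS_B: (EBIT − €64,000)(1 − 0.35) ÷ 1,590,000 = (EBIT − €764,000)(1 − 0.35) ÷ 830,000.
The (1 − t) factor cancels: (EBIT − 64,000) × 830,000 = (EBIT − 764,000) × 1,590,000.
EBIT × (1,590,000 − 830,000) = 764,000 × 1,590,000 − 64,000 × 830,000 = 1,161,640,000,000, so EBIT = 1,161,640,000,000 ÷ 760,000 = 1,528,473.68.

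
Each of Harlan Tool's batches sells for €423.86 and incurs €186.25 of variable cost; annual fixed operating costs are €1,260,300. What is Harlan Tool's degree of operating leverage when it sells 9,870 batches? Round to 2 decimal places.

2.16

At 9,870 units, contribution = 9,870 × €237.61 = €2,345,210.70.
EBIT = €2,345,210.70 − €1,260,300 = €1,084,910.70.
Degree of operating leverage = €2,345,210.70 / €1,084,910.70 = 2.1617.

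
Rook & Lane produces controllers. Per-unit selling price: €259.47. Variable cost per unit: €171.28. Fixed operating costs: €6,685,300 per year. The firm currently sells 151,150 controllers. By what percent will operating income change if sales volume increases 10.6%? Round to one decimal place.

+21.3%

Total contribution margin = 151,150 × €88.19 = €13,329,918.50.
Operating income = contribution − fixed costs = €13,329,918.50 − €6,685,300 = €6,644,618.50.
Degree of operating leverage = €13,329,918.50 / €6,644,618.50 = 2.0061.
So EBIT moves 2.0061 × (+10.6%) = +21.3%.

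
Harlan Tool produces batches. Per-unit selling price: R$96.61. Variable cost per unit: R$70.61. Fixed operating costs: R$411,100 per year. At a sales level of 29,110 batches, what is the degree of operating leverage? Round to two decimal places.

2.19

Total contribution margin = 29,110 × R$26.00 = R$756,860.00.
Operating income = contribution − fixed costs = R$756,860.00 − R$411,100 = R$345,760.00.
DOL = contribution ÷ EBIT = R$756,860.00 ÷ R$345,760.00 = 2.1890.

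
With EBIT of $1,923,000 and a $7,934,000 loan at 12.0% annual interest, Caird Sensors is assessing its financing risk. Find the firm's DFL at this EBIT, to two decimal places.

1.98

Interest = $952,080.00.
Degree of financial leverage = EBIT / (EBIT − interest) = $1,923,000 / $970,920.00 = 1.9806.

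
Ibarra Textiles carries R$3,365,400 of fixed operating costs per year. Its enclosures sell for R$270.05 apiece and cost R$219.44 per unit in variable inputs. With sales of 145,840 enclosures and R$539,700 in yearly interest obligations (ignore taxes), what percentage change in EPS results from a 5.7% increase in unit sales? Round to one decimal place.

+12.1%

Total contribution margin = 145,840 × R$50.61 = R$7,380,962.40.
Subtracting fixed costs: EBIT = R$7,380,962.40 − R$3,365,400 = R$4,015,562.40.
After interest of R$539,700.00, pre-tax earnings = R$3,475,862.40.
Degree of combined leverage = contribution ÷ (EBIT − I) = R$7,380,962.40 ÷ R$3,475,862.40 = 2.1235.
%ΔEPS = DCL × %ΔSales = 2.1235 × +5.7% = +12.1%.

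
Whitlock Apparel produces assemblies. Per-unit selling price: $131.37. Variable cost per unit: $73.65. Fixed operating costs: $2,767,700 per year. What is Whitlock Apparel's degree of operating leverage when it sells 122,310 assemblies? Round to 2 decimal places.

Total contribution margin = 122,310 × $57.72 = $7,059,733.20.
Operating income = contribution − fixed costs = $7,059,733.20 − $2,767,700 = $4,292,033.20.
DOL = contribution ÷ EBIT = $7,059,733.20 ÷ $4,292,033.20 = 1.6448.

1.64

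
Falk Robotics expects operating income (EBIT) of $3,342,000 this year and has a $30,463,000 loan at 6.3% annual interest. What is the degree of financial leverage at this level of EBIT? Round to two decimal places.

2.35

Annual interest charges come to $1,919,169.00.
DFL = EBIT ÷ (EBIT − I) = $3,342,000 ÷ ($3,342,000 − $1,919,169.00) = $3,342,000 ÷ $1,422,831.00 = 2.3488.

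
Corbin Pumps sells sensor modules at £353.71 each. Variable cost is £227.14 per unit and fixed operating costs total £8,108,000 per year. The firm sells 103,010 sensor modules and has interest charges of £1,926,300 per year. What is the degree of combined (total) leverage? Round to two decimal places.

Contribution at this volume is 103,010 × £126.57 = £13,037,975.70.
EBIT = £13,037,975.70 − £8,108,000 = £4,929,975.70. Interest = £1,926,300.00.
DOL = £13,037,975.70 ÷ £4,929,975.70 = 2.6446; DFL = £4,929,975.70 ÷ £3,003,675.70 = 1.6413.
Combined leverage = 2.6446 × 1.6413 = 4.3406.

4.34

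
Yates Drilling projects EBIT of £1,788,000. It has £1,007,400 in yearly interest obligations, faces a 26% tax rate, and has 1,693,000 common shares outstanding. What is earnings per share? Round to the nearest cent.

£0.34

Pre-tax income = £1,788,000 − £1,007,400.00 = £780,600.00.
After tax at 26%: net income = £780,600.00 × 0.74 = £577,644.00.
Per share: £577,644.00 / 1,693,000 shares = £0.34.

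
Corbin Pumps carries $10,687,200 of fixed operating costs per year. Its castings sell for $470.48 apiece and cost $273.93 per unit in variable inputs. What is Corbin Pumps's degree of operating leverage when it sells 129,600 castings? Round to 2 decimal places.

Contribution at this volume is 129,600 × $196.55 = $25,472,880.00.
Operating income = contribution − fixed costs = $25,472,880.00 − $10,687,200 = $14,785,680.00.
DOL = contribution ÷ EBIT = $25,472,880.00 ÷ $14,785,680.00 = 1.7228.

1.72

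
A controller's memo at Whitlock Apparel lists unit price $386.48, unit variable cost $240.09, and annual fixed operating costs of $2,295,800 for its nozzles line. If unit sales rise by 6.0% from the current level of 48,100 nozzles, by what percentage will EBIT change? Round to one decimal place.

+8.9%

Total contribution margin = 48,100 × $146.39 = $7,041,359.00.
EBIT = $7,041,359.00 − $2,295,800 = $4,745,559.00.
DOL = contribution ÷ EBIT = $7,041,359.00 ÷ $4,745,559.00 = 1.4838.
%ΔEBIT = DOL × %ΔSales = 1.4838 × +6.0% = +8.9%.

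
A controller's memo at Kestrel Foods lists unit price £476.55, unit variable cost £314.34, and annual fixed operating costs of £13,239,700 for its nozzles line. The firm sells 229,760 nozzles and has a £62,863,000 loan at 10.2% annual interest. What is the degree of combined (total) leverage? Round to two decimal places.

Total contribution margin = 229,760 × £162.21 = £37,269,369.60.
Subtracting fixed costs: EBIT = £37,269,369.60 − £13,239,700 = £24,029,669.60. Interest = £6,412,026.00.
DOL = £37,269,369.60 ÷ £24,029,669.60 = 1.5510; DFL = £24,029,669.60 ÷ £17,617,643.60 = 1.3640.
DCL = DOL × DFL = 1.5510 × 1.3640 = 2.1156.

2.12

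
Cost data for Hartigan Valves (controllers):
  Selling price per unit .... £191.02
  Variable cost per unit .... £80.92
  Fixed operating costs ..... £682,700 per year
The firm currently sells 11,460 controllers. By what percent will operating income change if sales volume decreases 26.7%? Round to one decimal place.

-58.2%

Total contribution margin = 11,460 × £110.10 = £1,261,746.00.
Subtracting fixed costs: EBIT = £1,261,746.00 − £682,700 = £579,046.00.
So DOL = total CM / EBIT = £1,261,746.00 / £579,046.00 = 2.1790.
So EBIT moves 2.1790 × (-26.7%) = -58.2%.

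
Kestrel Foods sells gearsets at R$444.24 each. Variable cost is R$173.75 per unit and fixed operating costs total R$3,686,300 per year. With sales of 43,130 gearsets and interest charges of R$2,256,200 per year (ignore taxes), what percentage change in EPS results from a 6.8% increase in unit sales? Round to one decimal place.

+13.9%

Total contribution margin = 43,130 × R$270.49 = R$11,666,233.70.
Subtracting fixed costs: EBIT = R$11,666,233.70 − R$3,686,300 = R$7,979,933.70.
After interest of R$2,256,200.00, pre-tax earnings = R$5,723,733.70.
DCL = total CM / (EBIT − I) = R$11,666,233.70 / R$5,723,733.70 = 2.0382.
EPS therefore changes by 2.0382 × (+6.8%) = +13.9%.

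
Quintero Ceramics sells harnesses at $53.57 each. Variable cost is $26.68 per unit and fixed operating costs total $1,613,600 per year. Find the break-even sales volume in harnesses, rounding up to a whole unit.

60,008 harnesses

Unit CM = price − variable cost = $53.57 − $26.68 = $26.89.
Units to break even: $1,613,600 ÷ $26.89 = 60,007.44, rounded up to 60,008.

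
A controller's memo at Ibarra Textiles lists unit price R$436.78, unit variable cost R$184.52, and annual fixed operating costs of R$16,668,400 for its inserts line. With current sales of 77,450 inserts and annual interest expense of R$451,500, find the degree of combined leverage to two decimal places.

At 77,450 units, contribution = 77,450 × R$252.26 = R$19,537,537.00.
Subtracting fixed costs: EBIT = R$19,537,537.00 − R$16,668,400 = R$2,869,137.00. Interest = R$451,500.00, so EBIT − I = R$2,417,637.00.
Degree of total leverage = total CM / (EBIT − interest) = R$19,537,537.00 / R$2,417,637.00 = 8.0813.

8.08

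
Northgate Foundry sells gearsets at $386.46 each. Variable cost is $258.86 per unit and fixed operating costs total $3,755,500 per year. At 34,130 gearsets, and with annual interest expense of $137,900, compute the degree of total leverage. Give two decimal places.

9.43

At 34,130 units, contribution = 34,130 × $127.60 = $4,354,988.00.
Subtracting fixed costs: EBIT = $4,354,988.00 − $3,755,500 = $599,488.00. Interest = $137,900.00, so EBIT − I = $461,588.00.
Degree of total leverage = total CM / (EBIT − interest) = $4,354,988.00 / $461,588.00 = 9.4348.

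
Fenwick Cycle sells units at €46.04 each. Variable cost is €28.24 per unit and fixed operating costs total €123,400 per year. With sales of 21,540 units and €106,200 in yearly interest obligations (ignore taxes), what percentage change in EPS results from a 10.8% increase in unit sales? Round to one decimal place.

Total contribution margin = 21,540 × €17.80 = €383,412.00.
Subtracting fixed costs: EBIT = €383,412.00 − €123,400 = €260,012.00.
After interest of €106,200.00, pre-tax earnings = €153,812.00.
DCL = total CM / (EBIT − I) = €383,412.00 / €153,812.00 = 2.4927.
%ΔEPS = DCL × %ΔSales = 2.4927 × +10.8% = +26.9%.

+26.9%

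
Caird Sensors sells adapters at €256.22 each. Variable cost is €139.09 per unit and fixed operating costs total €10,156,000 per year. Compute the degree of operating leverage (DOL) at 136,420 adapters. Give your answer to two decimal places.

2.74

Total contribution margin = 136,420 × €117.13 = €15,978,874.60.
Subtracting fixed costs: EBIT = €15,978,874.60 − €10,156,000 = €5,822,874.60.
DOL = contribution ÷ EBIT = €15,978,874.60 ÷ €5,822,874.60 = 2.7442.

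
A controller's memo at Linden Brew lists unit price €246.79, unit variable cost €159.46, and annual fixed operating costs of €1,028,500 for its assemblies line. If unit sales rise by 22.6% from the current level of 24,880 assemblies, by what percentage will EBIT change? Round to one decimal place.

+42.9%

Contribution at this volume is 24,880 × €87.33 = €2,172,770.40.
Operating income = contribution − fixed costs = €2,172,770.40 − €1,028,500 = €1,144,270.40.
So DOL = total CM / EBIT = €2,172,770.40 / €1,144,270.40 = 1.8988.
So EBIT moves 1.8988 × (+22.6%) = +42.9%.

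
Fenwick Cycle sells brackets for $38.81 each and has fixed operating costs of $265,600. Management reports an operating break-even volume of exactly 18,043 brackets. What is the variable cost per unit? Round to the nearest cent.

$24.09

At break-even, FC = Q × (P − VC), so P − VC = $265,600 ÷ 18,043 = $14.7204.
Variable cost per unit = $38.81 − $14.7204 = $24.09.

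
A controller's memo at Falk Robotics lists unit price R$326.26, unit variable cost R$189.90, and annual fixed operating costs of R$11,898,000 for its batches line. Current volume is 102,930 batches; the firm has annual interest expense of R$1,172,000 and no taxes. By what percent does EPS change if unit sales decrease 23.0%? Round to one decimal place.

-334.3%

At 102,930 units, contribution = 102,930 × R$136.36 = R$14,035,534.80.
Subtracting fixed costs: EBIT = R$14,035,534.80 − R$11,898,000 = R$2,137,534.80.
After interest of R$1,172,000.00, pre-tax earnings = R$965,534.80.
Degree of combined leverage = contribution ÷ (EBIT − I) = R$14,035,534.80 ÷ R$965,534.80 = 14.5365.
%ΔEPS = DCL × %ΔSales = 14.5365 × -23.0% = -334.3%.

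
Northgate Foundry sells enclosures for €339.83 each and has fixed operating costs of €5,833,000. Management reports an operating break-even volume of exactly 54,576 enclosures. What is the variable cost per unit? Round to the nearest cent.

€232.95

At break-even, FC = Q × (P − VC), so P − VC = €5,833,000 ÷ 54,576 = €106.8785.
Hence VC = price − CM = €339.83 − €106.8785 = €232.95.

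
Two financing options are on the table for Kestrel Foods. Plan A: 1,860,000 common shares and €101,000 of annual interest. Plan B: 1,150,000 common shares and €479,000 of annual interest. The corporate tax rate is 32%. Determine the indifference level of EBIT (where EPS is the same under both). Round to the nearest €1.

€1,091,254

At indifference, (EBIT − 101,000)(1 − t)/1,860,000 = (EBIT − 479,000)(1 − t)/1,150,000.
Cancelling (1 − t) and cross-multiplying: 1,150,000·(EBIT − 101,000) = 1,860,000·(EBIT − 479,000).
EBIT × (1,860,000 − 1,150,000) = 479,000 × 1,860,000 − 101,000 × 1,150,000 = 774,790,000,000, so EBIT = 774,790,000,000 ÷ 710,000 = 1,091,253.52.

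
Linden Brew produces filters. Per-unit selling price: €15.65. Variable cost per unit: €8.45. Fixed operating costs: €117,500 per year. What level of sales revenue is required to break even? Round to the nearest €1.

Contribution margin per unit = €15.65 − €8.45 = €7.20, a CM ratio of €7.20 ÷ €15.65 = 0.4601.
Break-even revenue = fixed costs × price ÷ CM = €117,500 × €15.65 ÷ €7.20 = €255,399.

€255,399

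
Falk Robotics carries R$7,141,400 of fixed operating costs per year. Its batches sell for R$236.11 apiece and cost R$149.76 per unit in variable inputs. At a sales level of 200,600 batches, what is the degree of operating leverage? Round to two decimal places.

1.70

At 200,600 units, contribution = 200,600 × R$86.35 = R$17,321,810.00.
Operating income = contribution − fixed costs = R$17,321,810.00 − R$7,141,400 = R$10,180,410.00.
Degree of operating leverage = R$17,321,810.00 / R$10,180,410.00 = 1.7015.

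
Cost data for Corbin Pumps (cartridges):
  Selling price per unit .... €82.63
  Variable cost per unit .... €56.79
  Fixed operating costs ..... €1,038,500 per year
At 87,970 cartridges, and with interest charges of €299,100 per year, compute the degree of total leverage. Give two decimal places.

2.43

At 87,970 units, contribution = 87,970 × €25.84 = €2,273,144.80.
Operating income = contribution − fixed costs = €2,273,144.80 − €1,038,500 = €1,234,644.80. Interest = €299,100.00.
DOL = €2,273,144.80 ÷ €1,234,644.80 = 1.8411; DFL = €1,234,644.80 ÷ €935,544.80 = 1.3197.
Combined leverage = 1.8411 × 1.3197 = 2.4297.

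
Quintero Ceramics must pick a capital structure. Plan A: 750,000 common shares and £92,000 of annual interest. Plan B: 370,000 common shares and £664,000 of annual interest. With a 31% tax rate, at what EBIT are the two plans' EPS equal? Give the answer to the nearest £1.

£1,220,947

At indifference, (EBIT − 92,000)(1 − t)/750,000 = (EBIT − 664,000)(1 − t)/370,000.
Cancelling (1 − t) and cross-multiplying: 370,000·(EBIT − 92,000) = 750,000·(EBIT − 664,000).
EBIT × (750,000 − 370,000) = 664,000 × 750,000 − 92,000 × 370,000 = 463,960,000,000, so EBIT = 463,960,000,000 ÷ 380,000 = 1,220,947.37.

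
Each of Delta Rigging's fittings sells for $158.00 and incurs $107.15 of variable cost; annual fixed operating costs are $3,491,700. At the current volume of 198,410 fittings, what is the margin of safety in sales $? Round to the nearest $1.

$20,499,447

Contribution margin per unit = $158.00 − $107.15 = $50.85. Break-even units = $3,491,700 ÷ $50.85 = 68,666.67; break-even revenue = 68,666.67 × $158.00 = $10,849,333.33.
Actual sales revenue = 198,410 × $158.00 = $31,348,780.00.
Margin of safety = $31,348,780.00 − $10,849,333.33 = $20,499,447.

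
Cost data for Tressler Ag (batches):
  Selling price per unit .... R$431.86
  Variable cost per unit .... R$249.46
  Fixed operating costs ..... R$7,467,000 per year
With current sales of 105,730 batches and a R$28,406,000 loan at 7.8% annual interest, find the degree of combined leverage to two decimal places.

At 105,730 units, contribution = 105,730 × R$182.40 = R$19,285,152.00.
Operating income = contribution − fixed costs = R$19,285,152.00 − R$7,467,000 = R$11,818,152.00. Interest = R$2,215,668.00, so EBIT − I = R$9,602,484.00.
DCL = contribution ÷ (EBIT − I) = R$19,285,152.00 ÷ R$9,602,484.00 = 2.0084.

2.01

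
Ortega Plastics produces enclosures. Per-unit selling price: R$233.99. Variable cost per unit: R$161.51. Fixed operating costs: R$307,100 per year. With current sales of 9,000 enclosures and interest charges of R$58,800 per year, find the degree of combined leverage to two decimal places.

2.28

Total contribution margin = 9,000 × R$72.48 = R$652,320.00.
Subtracting fixed costs: EBIT = R$652,320.00 − R$307,100 = R$345,220.00. Interest = R$58,800.00.
DOL = R$652,320.00 ÷ R$345,220.00 = 1.8896; DFL = R$345,220.00 ÷ R$286,420.00 = 1.2053.
DCL = DOL × DFL = 1.8896 × 1.2053 = 2.2775.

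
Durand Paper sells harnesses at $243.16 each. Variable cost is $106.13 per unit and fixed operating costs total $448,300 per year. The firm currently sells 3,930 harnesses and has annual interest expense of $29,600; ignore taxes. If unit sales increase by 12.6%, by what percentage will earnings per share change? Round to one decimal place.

At 3,930 units, contribution = 3,930 × $137.03 = $538,527.90.
EBIT = $538,527.90 − $448,300 = $90,227.90.
Interest = $29,600.00, so EBIT − I = $60,627.90.
Degree of combined leverage = contribution ÷ (EBIT − I) = $538,527.90 ÷ $60,627.90 = 8.8825.
%ΔEPS = DCL × %ΔSales = 8.8825 × +12.6% = +111.9%.

+111.9%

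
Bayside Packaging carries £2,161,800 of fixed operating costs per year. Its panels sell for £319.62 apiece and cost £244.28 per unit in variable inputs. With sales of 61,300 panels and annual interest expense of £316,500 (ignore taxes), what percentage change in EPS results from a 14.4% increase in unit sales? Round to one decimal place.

At 61,300 units, contribution = 61,300 × £75.34 = £4,618,342.00.
Operating income = contribution − fixed costs = £4,618,342.00 − £2,161,800 = £2,456,542.00.
Interest = £316,500.00, so EBIT − I = £2,140,042.00.
DCL = total CM / (EBIT − I) = £4,618,342.00 / £2,140,042.00 = 2.1581.
EPS therefore changes by 2.1581 × (+14.4%) = +31.1%.

+31.1%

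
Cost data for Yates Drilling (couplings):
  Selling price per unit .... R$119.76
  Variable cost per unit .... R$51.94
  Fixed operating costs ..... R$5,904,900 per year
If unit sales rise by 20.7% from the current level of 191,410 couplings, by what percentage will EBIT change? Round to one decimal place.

Total contribution margin = 191,410 × R$67.82 = R$12,981,426.20.
Operating income = contribution − fixed costs = R$12,981,426.20 − R$5,904,900 = R$7,076,526.20.
Degree of operating leverage = R$12,981,426.20 / R$7,076,526.20 = 1.8344.
Operating income changes by 1.8344 × +20.7% = +38.0%.

+38.0%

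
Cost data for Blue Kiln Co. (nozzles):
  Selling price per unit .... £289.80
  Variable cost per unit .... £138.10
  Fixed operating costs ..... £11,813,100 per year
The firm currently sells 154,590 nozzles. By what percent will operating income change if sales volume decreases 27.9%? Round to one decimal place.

Total contribution margin = 154,590 × £151.70 = £23,451,303.00.
Subtracting fixed costs: EBIT = £23,451,303.00 − £11,813,100 = £11,638,203.00.
Degree of operating leverage = £23,451,303.00 / £11,638,203.00 = 2.0150.
So EBIT moves 2.0150 × (-27.9%) = -56.2%.

-56.2%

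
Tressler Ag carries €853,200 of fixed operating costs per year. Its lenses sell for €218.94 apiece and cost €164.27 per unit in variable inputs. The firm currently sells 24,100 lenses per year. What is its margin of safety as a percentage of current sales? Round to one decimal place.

Contribution margin per unit = €218.94 − €164.27 = €54.67. Break-even units = €853,200 ÷ €54.67 = 15,606.37; break-even revenue = 15,606.37 × €218.94 = €3,416,857.66.
Current sales = 24,100 × €218.94 = €5,276,454.00.
Margin of safety = (€5,276,454.00 − €3,416,857.66) ÷ €5,276,454.00 = 35.2%.

35.2%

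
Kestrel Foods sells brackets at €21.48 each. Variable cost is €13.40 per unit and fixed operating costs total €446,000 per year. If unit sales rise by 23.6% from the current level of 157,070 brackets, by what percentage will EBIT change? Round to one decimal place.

At 157,070 units, contribution = 157,070 × €8.08 = €1,269,125.60.
EBIT = €1,269,125.60 − €446,000 = €823,125.60.
DOL = contribution ÷ EBIT = €1,269,125.60 ÷ €823,125.60 = 1.5418.
%ΔEBIT = DOL × %ΔSales = 1.5418 × +23.6% = +36.4%.

+36.4%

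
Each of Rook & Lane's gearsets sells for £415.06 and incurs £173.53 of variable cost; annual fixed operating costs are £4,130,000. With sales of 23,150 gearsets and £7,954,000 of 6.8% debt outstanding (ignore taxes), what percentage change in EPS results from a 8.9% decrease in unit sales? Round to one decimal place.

-54.1%

At 23,150 units, contribution = 23,150 × £241.53 = £5,591,419.50.
EBIT = £5,591,419.50 − £4,130,000 = £1,461,419.50.
Interest = £540,872.00, so EBIT − I = £920,547.50.
Degree of combined leverage = contribution ÷ (EBIT − I) = £5,591,419.50 ÷ £920,547.50 = 6.0740.
%ΔEPS = DCL × %ΔSales = 6.0740 × -8.9% = -54.1%.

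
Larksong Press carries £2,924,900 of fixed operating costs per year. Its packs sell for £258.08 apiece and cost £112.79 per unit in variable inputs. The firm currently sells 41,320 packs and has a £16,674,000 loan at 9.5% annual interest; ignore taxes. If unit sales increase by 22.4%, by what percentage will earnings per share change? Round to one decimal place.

+90.0%

Contribution at this volume is 41,320 × £145.29 = £6,003,382.80.
EBIT = £6,003,382.80 − £2,924,900 = £3,078,482.80.
Interest = £1,584,030.00, so EBIT − I = £1,494,452.80.
Degree of combined leverage = contribution ÷ (EBIT − I) = £6,003,382.80 ÷ £1,494,452.80 = 4.0171.
%ΔEPS = DCL × %ΔSales = 4.0171 × +22.4% = +90.0%.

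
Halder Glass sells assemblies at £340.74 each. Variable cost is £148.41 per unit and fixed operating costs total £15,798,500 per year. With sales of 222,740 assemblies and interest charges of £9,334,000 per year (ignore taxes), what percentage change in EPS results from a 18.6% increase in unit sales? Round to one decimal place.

Contribution at this volume is 222,740 × £192.33 = £42,839,584.20.
EBIT = £42,839,584.20 − £15,798,500 = £27,041,084.20.
After interest of £9,334,000.00, pre-tax earnings = £17,707,084.20.
DCL = total CM / (EBIT − I) = £42,839,584.20 / £17,707,084.20 = 2.4193.
EPS therefore changes by 2.4193 × (+18.6%) = +45.0%.

+45.0%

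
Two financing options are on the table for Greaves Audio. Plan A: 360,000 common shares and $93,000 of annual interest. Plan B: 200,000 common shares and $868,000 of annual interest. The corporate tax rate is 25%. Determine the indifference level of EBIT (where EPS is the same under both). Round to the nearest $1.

$1,836,750

At indifference, (EBIT − 93,000)(1 − t)/360,000 = (EBIT − 868,000)(1 − t)/200,000.
The (1 − t) factor cancels: (EBIT − 93,000) × 200,000 = (EBIT − 868,000) × 360,000.
Solving, EBIT = (868,000·360,000 − 93,000·200,000) / (360,000 − 200,000) = 293,880,000,000 / 160,000 = 1,836,750.00.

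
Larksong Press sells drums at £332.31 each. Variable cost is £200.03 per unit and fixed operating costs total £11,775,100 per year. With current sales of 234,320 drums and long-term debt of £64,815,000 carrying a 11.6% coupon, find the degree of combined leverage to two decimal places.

Total contribution margin = 234,320 × £132.28 = £30,995,849.60.
Operating income = contribution − fixed costs = £30,995,849.60 − £11,775,100 = £19,220,749.60. Interest = £7,518,540.00, so EBIT − I = £11,702,209.60.
Degree of total leverage = total CM / (EBIT − interest) = £30,995,849.60 / £11,702,209.60 = 2.6487.

2.65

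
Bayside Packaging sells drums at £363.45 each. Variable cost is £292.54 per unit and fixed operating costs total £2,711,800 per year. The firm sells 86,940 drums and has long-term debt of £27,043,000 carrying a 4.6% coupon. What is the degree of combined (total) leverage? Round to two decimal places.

2.79

Contribution at this volume is 86,940 × £70.91 = £6,164,915.40.
Operating income = contribution − fixed costs = £6,164,915.40 − £2,711,800 = £3,453,115.40. Interest = £1,243,978.00, so EBIT − I = £2,209,137.40.
Degree of total leverage = total CM / (EBIT − interest) = £6,164,915.40 / £2,209,137.40 = 2.7906.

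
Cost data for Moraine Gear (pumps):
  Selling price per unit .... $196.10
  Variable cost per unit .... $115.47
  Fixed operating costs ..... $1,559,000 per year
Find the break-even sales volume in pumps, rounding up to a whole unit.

Unit CM = price − variable cost = $196.10 − $115.47 = $80.63.
Units to break even: $1,559,000 ÷ $80.63 = 19,335.24, rounded up to 19,336.

19,336 pumps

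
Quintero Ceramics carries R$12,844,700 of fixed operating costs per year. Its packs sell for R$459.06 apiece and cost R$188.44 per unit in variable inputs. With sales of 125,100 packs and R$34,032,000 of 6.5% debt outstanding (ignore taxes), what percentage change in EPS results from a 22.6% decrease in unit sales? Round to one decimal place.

At 125,100 units, contribution = 125,100 × R$270.62 = R$33,854,562.00.
Operating income = contribution − fixed costs = R$33,854,562.00 − R$12,844,700 = R$21,009,862.00.
Interest = R$2,212,080.00, so EBIT − I = R$18,797,782.00.
Degree of combined leverage = contribution ÷ (EBIT − I) = R$33,854,562.00 ÷ R$18,797,782.00 = 1.8010.
%ΔEPS = DCL × %ΔSales = 1.8010 × -22.6% = -40.7%.

-40.7%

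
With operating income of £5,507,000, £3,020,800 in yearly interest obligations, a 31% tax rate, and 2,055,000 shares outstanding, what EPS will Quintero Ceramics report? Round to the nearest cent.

Interest = £3,020,800.00, so EBT = £5,507,000 − £3,020,800.00 = £2,486,200.00.
Net income = £2,486,200.00 × (1 − 0.31) = £1,715,478.00.
Per share: £1,715,478.00 / 2,055,000 shares = £0.83.

£0.83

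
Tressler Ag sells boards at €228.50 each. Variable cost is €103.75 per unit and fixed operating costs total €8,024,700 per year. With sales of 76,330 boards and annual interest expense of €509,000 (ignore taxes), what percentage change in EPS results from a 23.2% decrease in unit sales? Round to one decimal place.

-223.5%

Contribution at this volume is 76,330 × €124.75 = €9,522,167.50.
Operating income = contribution − fixed costs = €9,522,167.50 − €8,024,700 = €1,497,467.50.
After interest of €509,000.00, pre-tax earnings = €988,467.50.
Degree of combined leverage = contribution ÷ (EBIT − I) = €9,522,167.50 ÷ €988,467.50 = 9.6333.
EPS therefore changes by 9.6333 × (-23.2%) = -223.5%.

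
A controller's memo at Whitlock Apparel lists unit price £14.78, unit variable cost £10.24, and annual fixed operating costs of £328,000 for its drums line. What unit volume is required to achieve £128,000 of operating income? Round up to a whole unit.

Each unit contributes £14.78 − £10.24 = £4.54.
Need Q such that Q × £4.54 − £328,000 = £128,000, i.e. Q = £456,000 / £4.54 = 100,440.53 → 100,441.

100,441 drums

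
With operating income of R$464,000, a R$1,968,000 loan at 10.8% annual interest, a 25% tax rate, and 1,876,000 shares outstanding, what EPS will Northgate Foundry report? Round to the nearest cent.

Pre-tax income = R$464,000 − R$212,544.00 = R$251,456.00.
After tax at 25%: net income = R$251,456.00 × 0.75 = R$188,592.00.
Per share: R$188,592.00 / 1,876,000 shares = R$0.10.

R$0.10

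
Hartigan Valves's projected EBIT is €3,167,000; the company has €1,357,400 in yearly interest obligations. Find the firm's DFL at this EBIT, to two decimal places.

Annual interest charges come to €1,357,400.00.
DFL = EBIT ÷ (EBIT − I) = €3,167,000 ÷ (€3,167,000 − €1,357,400.00) = €3,167,000 ÷ €1,809,600.00 = 1.7501.

1.75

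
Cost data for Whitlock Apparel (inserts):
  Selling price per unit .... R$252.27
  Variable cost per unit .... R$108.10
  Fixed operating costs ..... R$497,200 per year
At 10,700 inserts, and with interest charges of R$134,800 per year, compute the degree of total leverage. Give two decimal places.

1.69

Total contribution margin = 10,700 × R$144.17 = R$1,542,619.00.
Operating income = contribution − fixed costs = R$1,542,619.00 − R$497,200 = R$1,045,419.00. Interest = R$134,800.00.
DOL = R$1,542,619.00 ÷ R$1,045,419.00 = 1.4756; DFL = R$1,045,419.00 ÷ R$910,619.00 = 1.1480.
DCL = DOL × DFL = 1.4756 × 1.1480 = 1.6940.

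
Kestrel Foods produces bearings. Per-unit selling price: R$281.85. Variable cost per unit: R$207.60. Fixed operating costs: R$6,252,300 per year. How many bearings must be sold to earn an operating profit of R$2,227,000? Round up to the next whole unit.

114,200 bearings

Each unit contributes R$281.85 − R$207.60 = R$74.25.
Need Q such that Q × R$74.25 − R$6,252,300 = R$2,227,000, i.e. Q = R$8,479,300 / R$74.25 = 114,199.33 → 114,200.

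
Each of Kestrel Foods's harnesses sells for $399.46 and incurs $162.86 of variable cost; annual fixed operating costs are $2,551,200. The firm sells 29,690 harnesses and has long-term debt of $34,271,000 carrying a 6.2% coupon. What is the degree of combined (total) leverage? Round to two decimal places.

At 29,690 units, contribution = 29,690 × $236.60 = $7,024,654.00.
Subtracting fixed costs: EBIT = $7,024,654.00 − $2,551,200 = $4,473,454.00. Interest = $2,124,802.00, so EBIT − I = $2,348,652.00.
Degree of total leverage = total CM / (EBIT − interest) = $7,024,654.00 / $2,348,652.00 = 2.9909.

2.99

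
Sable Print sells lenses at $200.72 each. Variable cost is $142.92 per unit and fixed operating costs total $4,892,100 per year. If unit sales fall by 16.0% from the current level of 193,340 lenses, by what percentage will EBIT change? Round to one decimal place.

-28.5%

Contribution at this volume is 193,340 × $57.80 = $11,175,052.00.
Operating income = contribution − fixed costs = $11,175,052.00 − $4,892,100 = $6,282,952.00.
Degree of operating leverage = $11,175,052.00 / $6,282,952.00 = 1.7786.
%ΔEBIT = DOL × %ΔSales = 1.7786 × -16.0% = -28.5%.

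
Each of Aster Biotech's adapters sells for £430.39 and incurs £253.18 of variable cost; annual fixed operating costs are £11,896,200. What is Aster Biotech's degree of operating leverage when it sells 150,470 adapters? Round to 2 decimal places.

1.81

Contribution at this volume is 150,470 × £177.21 = £26,664,788.70.
EBIT = £26,664,788.70 − £11,896,200 = £14,768,588.70.
So DOL = total CM / EBIT = £26,664,788.70 / £14,768,588.70 = 1.8055.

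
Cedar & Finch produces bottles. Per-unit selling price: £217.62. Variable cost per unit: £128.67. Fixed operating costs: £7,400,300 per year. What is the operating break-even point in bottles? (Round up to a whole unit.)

83,197 bottles

Unit CM = price − variable cost = £217.62 − £128.67 = £88.95.
Break-even Q = £7,400,300 / £88.95 = 83,196.18 → 83,197 bottles.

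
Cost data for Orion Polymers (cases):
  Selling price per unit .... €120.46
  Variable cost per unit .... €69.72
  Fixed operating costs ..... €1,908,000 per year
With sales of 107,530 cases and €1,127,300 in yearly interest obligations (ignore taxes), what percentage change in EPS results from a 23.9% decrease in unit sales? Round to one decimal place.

-53.9%

Total contribution margin = 107,530 × €50.74 = €5,456,072.20.
Subtracting fixed costs: EBIT = €5,456,072.20 − €1,908,000 = €3,548,072.20.
After interest of €1,127,300.00, pre-tax earnings = €2,420,772.20.
DCL = total CM / (EBIT − I) = €5,456,072.20 / €2,420,772.20 = 2.2539.
EPS therefore changes by 2.2539 × (-23.9%) = -53.9%.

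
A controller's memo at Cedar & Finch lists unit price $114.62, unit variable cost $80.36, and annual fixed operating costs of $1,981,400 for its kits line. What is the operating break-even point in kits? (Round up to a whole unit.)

57,835 kits

Contribution margin per unit = $114.62 − $80.36 = $34.26.
Break-even volume = fixed costs ÷ CM per unit = $1,981,400 ÷ $34.26 = 57,834.21, so 57,835 kits.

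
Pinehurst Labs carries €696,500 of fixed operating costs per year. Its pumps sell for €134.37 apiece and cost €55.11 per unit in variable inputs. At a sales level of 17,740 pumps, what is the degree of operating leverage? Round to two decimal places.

Total contribution margin = 17,740 × €79.26 = €1,406,072.40.
Operating income = contribution − fixed costs = €1,406,072.40 − €696,500 = €709,572.40.
DOL = contribution ÷ EBIT = €1,406,072.40 ÷ €709,572.40 = 1.9816.

1.98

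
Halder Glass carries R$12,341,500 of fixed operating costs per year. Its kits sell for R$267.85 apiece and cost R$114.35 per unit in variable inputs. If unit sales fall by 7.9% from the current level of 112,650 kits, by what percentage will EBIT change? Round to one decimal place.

Total contribution margin = 112,650 × R$153.50 = R$17,291,775.00.
Subtracting fixed costs: EBIT = R$17,291,775.00 − R$12,341,500 = R$4,950,275.00.
So DOL = total CM / EBIT = R$17,291,775.00 / R$4,950,275.00 = 3.4931.
Operating income changes by 3.4931 × -7.9% = -27.6%.

-27.6%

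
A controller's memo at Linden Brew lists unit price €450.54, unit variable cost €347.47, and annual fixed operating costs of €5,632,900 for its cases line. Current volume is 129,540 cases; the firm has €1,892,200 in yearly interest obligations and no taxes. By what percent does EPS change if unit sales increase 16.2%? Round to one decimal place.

Contribution at this volume is 129,540 × €103.07 = €13,351,687.80.
Operating income = contribution − fixed costs = €13,351,687.80 − €5,632,900 = €7,718,787.80.
Interest = €1,892,200.00, so EBIT − I = €5,826,587.80.
Degree of combined leverage = contribution ÷ (EBIT − I) = €13,351,687.80 ÷ €5,826,587.80 = 2.2915.
%ΔEPS = DCL × %ΔSales = 2.2915 × +16.2% = +37.1%.

+37.1%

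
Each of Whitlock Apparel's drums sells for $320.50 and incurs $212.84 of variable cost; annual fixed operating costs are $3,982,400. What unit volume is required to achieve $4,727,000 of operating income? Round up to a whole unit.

80,898 drums

Contribution margin per unit = $320.50 − $212.84 = $107.66.
Required volume = (fixed costs + target profit) ÷ CM = ($3,982,400 + $4,727,000) ÷ $107.66 = 80,897.27, so 80,898 drums.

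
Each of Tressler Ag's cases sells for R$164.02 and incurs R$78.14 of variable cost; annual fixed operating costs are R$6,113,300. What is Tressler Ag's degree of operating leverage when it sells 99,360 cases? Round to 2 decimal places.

Contribution at this volume is 99,360 × R$85.88 = R$8,533,036.80.
EBIT = R$8,533,036.80 − R$6,113,300 = R$2,419,736.80.
So DOL = total CM / EBIT = R$8,533,036.80 / R$2,419,736.80 = 3.5264.

3.53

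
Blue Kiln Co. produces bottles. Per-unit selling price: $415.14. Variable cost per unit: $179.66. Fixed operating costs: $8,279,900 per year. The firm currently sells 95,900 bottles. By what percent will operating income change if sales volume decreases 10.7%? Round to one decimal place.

-16.9%

At 95,900 units, contribution = 95,900 × $235.48 = $22,582,532.00.
EBIT = $22,582,532.00 − $8,279,900 = $14,302,632.00.
So DOL = total CM / EBIT = $22,582,532.00 / $14,302,632.00 = 1.5789.
So EBIT moves 1.5789 × (-10.7%) = -16.9%.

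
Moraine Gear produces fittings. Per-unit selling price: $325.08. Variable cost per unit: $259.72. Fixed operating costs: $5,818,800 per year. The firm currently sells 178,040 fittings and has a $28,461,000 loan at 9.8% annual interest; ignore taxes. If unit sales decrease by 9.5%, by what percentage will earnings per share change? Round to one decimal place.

At 178,040 units, contribution = 178,040 × $65.36 = $11,636,694.40.
Operating income = contribution − fixed costs = $11,636,694.40 − $5,818,800 = $5,817,894.40.
After interest of $2,789,178.00, pre-tax earnings = $3,028,716.40.
Degree of combined leverage = contribution ÷ (EBIT − I) = $11,636,694.40 ÷ $3,028,716.40 = 3.8421.
%ΔEPS = DCL × %ΔSales = 3.8421 × -9.5% = -36.5%.

-36.5%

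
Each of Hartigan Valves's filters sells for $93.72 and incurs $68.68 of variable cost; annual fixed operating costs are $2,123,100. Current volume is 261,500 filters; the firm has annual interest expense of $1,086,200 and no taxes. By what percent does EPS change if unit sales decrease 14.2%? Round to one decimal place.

Contribution at this volume is 261,500 × $25.04 = $6,547,960.00.
Operating income = contribution − fixed costs = $6,547,960.00 − $2,123,100 = $4,424,860.00.
After interest of $1,086,200.00, pre-tax earnings = $3,338,660.00.
Degree of combined leverage = contribution ÷ (EBIT − I) = $6,547,960.00 ÷ $3,338,660.00 = 1.9613.
%ΔEPS = DCL × %ΔSales = 1.9613 × -14.2% = -27.8%.

-27.8%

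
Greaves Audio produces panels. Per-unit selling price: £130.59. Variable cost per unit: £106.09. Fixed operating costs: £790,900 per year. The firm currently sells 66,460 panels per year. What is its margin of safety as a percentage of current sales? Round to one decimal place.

51.4%

Unit CM = price − variable cost = £130.59 − £106.09 = £24.50. Break-even units = £790,900 ÷ £24.50 = 32,281.63; break-even revenue = 32,281.63 × £130.59 = £4,215,658.41.
Current sales = 66,460 × £130.59 = £8,679,011.40.
Margin of safety = (£8,679,011.40 − £4,215,658.41) ÷ £8,679,011.40 = 51.4%.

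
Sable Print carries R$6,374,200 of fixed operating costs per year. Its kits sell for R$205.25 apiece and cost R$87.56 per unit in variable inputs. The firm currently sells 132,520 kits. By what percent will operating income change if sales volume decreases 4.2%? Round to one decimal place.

-7.1%

Total contribution margin = 132,520 × R$117.69 = R$15,596,278.80.
Operating income = contribution − fixed costs = R$15,596,278.80 − R$6,374,200 = R$9,222,078.80.
DOL = contribution ÷ EBIT = R$15,596,278.80 ÷ R$9,222,078.80 = 1.6912.
Operating income changes by 1.6912 × -4.2% = -7.1%.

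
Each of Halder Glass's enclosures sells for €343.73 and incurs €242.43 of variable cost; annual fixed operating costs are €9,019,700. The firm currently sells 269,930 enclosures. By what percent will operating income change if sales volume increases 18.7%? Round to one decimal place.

+27.9%

At 269,930 units, contribution = 269,930 × €101.30 = €27,343,909.00.
EBIT = €27,343,909.00 − €9,019,700 = €18,324,209.00.
Degree of operating leverage = €27,343,909.00 / €18,324,209.00 = 1.4922.
So EBIT moves 1.4922 × (+18.7%) = +27.9%.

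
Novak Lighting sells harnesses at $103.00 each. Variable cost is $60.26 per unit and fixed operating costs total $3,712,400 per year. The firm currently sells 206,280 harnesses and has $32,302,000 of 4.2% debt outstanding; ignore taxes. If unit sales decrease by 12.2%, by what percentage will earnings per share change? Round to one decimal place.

-28.7%

Contribution at this volume is 206,280 × $42.74 = $8,816,407.20.
Subtracting fixed costs: EBIT = $8,816,407.20 − $3,712,400 = $5,104,007.20.
After interest of $1,356,684.00, pre-tax earnings = $3,747,323.20.
DCL = total CM / (EBIT − I) = $8,816,407.20 / $3,747,323.20 = 2.3527.
EPS therefore changes by 2.3527 × (-12.2%) = -28.7%.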